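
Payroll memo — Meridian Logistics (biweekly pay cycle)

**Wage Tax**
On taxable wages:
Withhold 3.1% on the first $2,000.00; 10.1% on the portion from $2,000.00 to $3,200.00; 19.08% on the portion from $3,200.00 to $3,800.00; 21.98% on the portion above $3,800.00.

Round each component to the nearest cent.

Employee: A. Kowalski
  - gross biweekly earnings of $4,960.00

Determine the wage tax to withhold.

Wage Tax: taxable = $4,960.00
  $297.68 + 21.98% × ($4,960.00 − $3,800.00) = $297.68 + 21.98% × $1,160.00 = $552.65

$552.65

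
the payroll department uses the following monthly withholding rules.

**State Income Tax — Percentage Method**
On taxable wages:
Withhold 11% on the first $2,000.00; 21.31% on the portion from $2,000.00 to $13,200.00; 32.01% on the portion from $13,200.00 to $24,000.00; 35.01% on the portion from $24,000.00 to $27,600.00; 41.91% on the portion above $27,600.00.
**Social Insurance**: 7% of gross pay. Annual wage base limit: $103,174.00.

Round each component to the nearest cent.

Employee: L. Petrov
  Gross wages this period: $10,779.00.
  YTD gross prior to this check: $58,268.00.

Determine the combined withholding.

$2,845.33

State Income Tax: taxable = $10,779.00
  $220.00 + 21.31% × ($10,779.00 − $2,000.00) = $220.00 + 21.31% × $8,779.00 = $2,090.80
Social Insurance: 7% × $10,779.00 = $754.53
Total: $2,090.80 + $754.53 = $2,845.33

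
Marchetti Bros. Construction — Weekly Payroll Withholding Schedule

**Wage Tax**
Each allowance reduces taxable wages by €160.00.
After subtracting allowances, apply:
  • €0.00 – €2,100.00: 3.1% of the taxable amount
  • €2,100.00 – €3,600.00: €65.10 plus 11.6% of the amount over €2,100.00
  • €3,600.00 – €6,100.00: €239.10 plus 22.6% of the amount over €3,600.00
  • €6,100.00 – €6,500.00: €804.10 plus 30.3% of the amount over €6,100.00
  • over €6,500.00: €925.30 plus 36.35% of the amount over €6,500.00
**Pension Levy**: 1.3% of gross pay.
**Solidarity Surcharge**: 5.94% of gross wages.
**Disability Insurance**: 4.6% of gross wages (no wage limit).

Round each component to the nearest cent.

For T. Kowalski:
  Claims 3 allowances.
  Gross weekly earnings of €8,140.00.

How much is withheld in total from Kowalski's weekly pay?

€2,310.74

Wage Tax: taxable = €8,140.00 − 3×€160.00 = €7,660.00
  €925.30 + 36.35% × (€7,660.00 − €6,500.00) = €925.30 + 36.35% × €1,160.00 = €1,346.96
Pension Levy: 1.3% × €8,140.00 = €105.82
Solidarity Surcharge: 5.94% × €8,140.00 = €483.52
Disability Insurance: 4.6% × €8,140.00 = €374.44
Total: €1,346.96 + €105.82 + €483.52 + €374.44 = €2,310.74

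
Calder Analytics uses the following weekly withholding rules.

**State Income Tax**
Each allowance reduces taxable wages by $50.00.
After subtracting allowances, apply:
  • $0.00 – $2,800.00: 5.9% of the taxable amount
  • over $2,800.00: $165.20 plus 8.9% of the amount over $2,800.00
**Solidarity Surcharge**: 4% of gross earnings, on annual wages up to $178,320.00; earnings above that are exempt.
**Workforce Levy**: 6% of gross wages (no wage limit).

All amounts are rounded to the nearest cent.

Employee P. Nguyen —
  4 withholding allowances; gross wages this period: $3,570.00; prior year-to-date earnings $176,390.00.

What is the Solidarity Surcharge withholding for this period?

$77.20

Solidarity Surcharge: cap $178,320.00 − YTD $176,390.00 = $1,930.00 subject; 4% × $1,930.00 = $77.20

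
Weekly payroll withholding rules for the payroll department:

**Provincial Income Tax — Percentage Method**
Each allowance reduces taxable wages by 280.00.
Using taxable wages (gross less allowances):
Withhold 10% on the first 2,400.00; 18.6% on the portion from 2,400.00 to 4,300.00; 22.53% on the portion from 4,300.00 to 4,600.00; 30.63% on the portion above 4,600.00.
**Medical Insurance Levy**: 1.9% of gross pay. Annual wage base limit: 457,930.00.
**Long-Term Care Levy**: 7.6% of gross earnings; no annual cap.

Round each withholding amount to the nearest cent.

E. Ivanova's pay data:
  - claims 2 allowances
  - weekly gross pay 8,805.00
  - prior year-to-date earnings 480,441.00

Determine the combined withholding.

Provincial Income Tax: taxable = 8,805.00 − 2×280.00 = 8,245.00
  660.99 + 30.63% × (8,245.00 − 4,600.00) = 660.99 + 30.63% × 3,645.00 = 1,777.45
Medical Insurance Levy: YTD 480,441.00 ≥ cap 457,930.00 → 0.00
Long-Term Care Levy: 7.6% × 8,805.00 = 669.18
Total: 1,777.45 + 0.00 + 669.18 = 2,446.63

2,446.63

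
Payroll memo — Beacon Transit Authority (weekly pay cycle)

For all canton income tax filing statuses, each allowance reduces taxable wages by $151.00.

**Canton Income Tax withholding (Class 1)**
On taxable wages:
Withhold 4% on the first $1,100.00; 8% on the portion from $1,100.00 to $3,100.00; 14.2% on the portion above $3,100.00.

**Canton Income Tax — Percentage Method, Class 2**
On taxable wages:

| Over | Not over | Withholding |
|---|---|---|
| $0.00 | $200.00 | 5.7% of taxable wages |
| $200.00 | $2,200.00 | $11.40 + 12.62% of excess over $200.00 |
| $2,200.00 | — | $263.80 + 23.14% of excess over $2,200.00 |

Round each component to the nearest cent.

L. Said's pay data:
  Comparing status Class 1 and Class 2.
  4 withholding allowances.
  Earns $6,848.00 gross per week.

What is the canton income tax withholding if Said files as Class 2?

$1,199.58

Canton Income Tax (Class 2): taxable = $6,848.00 − 4×$151.00 = $6,244.00
  $263.80 + 23.14% × ($6,244.00 − $2,200.00) = $263.80 + 23.14% × $4,044.00 = $1,199.58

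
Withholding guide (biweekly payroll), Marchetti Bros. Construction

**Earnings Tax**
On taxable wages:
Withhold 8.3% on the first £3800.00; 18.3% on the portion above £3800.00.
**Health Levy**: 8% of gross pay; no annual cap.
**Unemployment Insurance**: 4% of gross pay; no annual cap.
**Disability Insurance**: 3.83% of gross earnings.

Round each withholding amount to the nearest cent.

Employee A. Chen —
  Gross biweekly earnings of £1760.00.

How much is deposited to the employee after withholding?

£1335.31

Earnings Tax: taxable = £1760.00
  8.3% × £1760.00 = £146.08
Health Levy: 8% × £1760.00 = £140.80
Unemployment Insurance: 4% × £1760.00 = £70.40
Disability Insurance: 3.83% × £1760.00 = £67.41
Total withheld: £146.08 + £140.80 + £70.40 + £67.41 = £424.69
Net pay: £1760.00 − £424.69 = £1335.31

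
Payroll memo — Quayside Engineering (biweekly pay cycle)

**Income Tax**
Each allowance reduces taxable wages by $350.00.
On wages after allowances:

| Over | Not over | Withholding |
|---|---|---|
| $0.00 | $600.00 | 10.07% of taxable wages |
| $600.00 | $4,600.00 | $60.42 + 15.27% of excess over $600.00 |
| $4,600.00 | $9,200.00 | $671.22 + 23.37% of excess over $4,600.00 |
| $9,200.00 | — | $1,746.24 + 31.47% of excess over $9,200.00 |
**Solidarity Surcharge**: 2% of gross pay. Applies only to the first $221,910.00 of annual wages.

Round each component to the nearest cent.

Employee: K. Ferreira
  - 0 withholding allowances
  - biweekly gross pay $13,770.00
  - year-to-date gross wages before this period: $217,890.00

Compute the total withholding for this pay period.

$3,264.82

Income Tax: taxable = $13,770.00
  $1,746.24 + 31.47% × ($13,770.00 − $9,200.00) = $1,746.24 + 31.47% × $4,570.00 = $3,184.42
Solidarity Surcharge: cap $221,910.00 − YTD $217,890.00 = $4,020.00 subject; 2% × $4,020.00 = $80.40
Total: $3,184.42 + $80.40 = $3,264.82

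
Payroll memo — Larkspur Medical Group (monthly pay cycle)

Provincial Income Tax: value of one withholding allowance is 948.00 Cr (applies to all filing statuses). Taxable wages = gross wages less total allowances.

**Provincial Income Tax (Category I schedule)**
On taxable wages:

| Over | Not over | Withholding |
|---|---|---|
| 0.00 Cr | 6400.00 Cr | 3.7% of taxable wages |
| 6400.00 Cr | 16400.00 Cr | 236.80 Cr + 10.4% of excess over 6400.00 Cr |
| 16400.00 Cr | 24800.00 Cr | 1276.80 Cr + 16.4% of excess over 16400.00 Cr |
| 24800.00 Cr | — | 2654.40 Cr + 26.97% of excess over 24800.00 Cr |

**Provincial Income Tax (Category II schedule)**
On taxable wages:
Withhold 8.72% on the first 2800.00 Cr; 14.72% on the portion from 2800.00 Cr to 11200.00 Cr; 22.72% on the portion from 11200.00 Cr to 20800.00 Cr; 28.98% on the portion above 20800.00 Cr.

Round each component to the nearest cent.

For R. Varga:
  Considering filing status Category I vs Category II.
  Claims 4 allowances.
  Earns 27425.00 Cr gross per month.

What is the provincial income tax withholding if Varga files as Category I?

2463.01 Cr

Provincial Income Tax (Category I): taxable = 27425.00 Cr − 4×948.00 Cr = 23633.00 Cr
  1276.80 Cr + 16.4% × (23633.00 Cr − 16400.00 Cr) = 1276.80 Cr + 16.4% × 7233.00 Cr = 2463.01 Cr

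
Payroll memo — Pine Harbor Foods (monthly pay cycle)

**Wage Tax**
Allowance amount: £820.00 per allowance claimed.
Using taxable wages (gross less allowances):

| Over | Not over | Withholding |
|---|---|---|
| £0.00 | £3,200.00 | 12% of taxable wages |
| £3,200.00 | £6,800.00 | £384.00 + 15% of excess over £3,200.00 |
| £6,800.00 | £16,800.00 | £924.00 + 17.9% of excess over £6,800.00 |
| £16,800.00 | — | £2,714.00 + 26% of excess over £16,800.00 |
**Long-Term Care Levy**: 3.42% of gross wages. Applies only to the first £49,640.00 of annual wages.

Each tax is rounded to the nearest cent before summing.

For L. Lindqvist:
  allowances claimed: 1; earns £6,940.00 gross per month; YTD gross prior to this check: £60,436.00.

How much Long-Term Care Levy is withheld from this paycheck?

£0.00

Long-Term Care Levy: YTD £60,436.00 ≥ cap £49,640.00 → £0.00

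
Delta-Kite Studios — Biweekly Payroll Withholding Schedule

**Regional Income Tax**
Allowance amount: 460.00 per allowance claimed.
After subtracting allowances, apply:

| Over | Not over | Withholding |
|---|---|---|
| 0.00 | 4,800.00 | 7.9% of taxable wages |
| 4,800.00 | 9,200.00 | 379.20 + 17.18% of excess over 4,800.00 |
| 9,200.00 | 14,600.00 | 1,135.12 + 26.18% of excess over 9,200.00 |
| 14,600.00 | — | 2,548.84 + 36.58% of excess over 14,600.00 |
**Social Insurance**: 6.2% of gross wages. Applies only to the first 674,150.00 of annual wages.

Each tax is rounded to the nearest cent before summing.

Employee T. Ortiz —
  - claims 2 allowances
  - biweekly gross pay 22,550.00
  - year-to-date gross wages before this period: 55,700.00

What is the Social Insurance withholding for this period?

1,398.10

Social Insurance: 6.2% × 22,550.00 = 1,398.10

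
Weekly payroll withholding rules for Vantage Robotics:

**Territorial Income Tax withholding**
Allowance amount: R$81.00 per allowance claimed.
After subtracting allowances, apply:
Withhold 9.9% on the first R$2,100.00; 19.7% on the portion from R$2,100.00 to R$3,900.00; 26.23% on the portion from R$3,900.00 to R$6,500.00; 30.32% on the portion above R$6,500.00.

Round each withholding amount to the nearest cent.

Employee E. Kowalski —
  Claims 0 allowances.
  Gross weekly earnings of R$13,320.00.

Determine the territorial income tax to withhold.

R$3,312.30

Territorial Income Tax: taxable = R$13,320.00
  R$1,244.48 + 30.32% × (R$13,320.00 − R$6,500.00) = R$1,244.48 + 30.32% × R$6,820.00 = R$3,312.30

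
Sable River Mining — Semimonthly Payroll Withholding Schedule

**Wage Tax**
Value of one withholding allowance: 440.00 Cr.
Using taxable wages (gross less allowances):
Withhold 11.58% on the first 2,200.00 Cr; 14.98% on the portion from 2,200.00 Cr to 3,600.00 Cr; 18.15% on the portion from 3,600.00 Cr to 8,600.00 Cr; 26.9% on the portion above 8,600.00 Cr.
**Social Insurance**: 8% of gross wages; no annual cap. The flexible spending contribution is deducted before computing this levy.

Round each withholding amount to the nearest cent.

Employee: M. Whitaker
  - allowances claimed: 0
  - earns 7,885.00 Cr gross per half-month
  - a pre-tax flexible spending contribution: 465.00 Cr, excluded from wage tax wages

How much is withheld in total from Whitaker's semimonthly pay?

Wage Tax: taxable = 7,885.00 Cr − 465.00 Cr = 7,420.00 Cr
  464.48 Cr + 18.15% × (7,420.00 Cr − 3,600.00 Cr) = 464.48 Cr + 18.15% × 3,820.00 Cr = 1,157.81 Cr
Social Insurance: 8% × 7,420.00 Cr = 593.60 Cr
Total: 1,157.81 Cr + 593.60 Cr = 1,751.41 Cr

1,751.41 Cr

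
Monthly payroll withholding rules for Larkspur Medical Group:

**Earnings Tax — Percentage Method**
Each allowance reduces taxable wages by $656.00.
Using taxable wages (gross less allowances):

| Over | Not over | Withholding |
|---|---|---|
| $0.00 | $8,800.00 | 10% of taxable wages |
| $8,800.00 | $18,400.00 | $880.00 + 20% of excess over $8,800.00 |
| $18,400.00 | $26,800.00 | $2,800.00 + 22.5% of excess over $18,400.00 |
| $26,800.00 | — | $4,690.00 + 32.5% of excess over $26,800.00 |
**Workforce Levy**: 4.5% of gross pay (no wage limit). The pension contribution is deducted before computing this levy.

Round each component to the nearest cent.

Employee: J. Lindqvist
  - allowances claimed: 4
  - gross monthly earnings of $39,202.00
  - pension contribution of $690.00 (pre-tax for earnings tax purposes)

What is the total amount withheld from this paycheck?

Earnings Tax: taxable = $39,202.00 − $690.00 − 4×$656.00 = $35,888.00
  $4,690.00 + 32.5% × ($35,888.00 − $26,800.00) = $4,690.00 + 32.5% × $9,088.00 = $7,643.60
Workforce Levy: 4.5% × $38,512.00 = $1,733.04
Total: $7,643.60 + $1,733.04 = $9,376.64

$9,376.64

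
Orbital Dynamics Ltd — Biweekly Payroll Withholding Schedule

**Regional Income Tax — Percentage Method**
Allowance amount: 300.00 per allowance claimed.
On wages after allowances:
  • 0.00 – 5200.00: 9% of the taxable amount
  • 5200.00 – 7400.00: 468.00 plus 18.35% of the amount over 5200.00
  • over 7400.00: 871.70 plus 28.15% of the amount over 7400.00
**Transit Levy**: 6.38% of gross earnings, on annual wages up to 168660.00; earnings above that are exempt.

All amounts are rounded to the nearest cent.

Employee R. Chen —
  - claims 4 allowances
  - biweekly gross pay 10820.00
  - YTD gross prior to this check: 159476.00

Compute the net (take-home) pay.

8737.43

Regional Income Tax: taxable = 10820.00 − 4×300.00 = 9620.00
  871.70 + 28.15% × (9620.00 − 7400.00) = 871.70 + 28.15% × 2220.00 = 1496.63
Transit Levy: cap 168660.00 − YTD 159476.00 = 9184.00 subject; 6.38% × 9184.00 = 585.94
Total withheld: 1496.63 + 585.94 = 2082.57
Net pay: 10820.00 − 2082.57 = 8737.43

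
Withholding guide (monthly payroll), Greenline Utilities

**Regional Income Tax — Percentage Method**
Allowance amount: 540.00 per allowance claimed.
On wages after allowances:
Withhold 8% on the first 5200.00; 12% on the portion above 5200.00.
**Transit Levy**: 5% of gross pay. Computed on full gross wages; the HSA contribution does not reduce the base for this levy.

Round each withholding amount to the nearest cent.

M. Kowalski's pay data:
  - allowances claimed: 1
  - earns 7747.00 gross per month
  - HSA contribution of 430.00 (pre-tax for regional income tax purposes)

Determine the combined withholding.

992.59

Regional Income Tax: taxable = 7747.00 − 430.00 − 1×540.00 = 6777.00
  416.00 + 12% × (6777.00 − 5200.00) = 416.00 + 12% × 1577.00 = 605.24
Transit Levy: 5% × 7747.00 = 387.35
Total: 605.24 + 387.35 = 992.59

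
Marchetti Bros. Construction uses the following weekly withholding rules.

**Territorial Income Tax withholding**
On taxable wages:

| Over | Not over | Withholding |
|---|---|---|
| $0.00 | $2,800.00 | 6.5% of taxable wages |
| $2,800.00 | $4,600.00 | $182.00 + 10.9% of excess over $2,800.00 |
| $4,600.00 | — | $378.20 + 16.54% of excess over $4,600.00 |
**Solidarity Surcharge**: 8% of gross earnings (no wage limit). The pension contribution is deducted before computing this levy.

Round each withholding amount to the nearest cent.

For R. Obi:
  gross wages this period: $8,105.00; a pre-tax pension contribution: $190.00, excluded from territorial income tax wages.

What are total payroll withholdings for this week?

$1,559.70

Territorial Income Tax: taxable = $8,105.00 − $190.00 = $7,915.00
  $378.20 + 16.54% × ($7,915.00 − $4,600.00) = $378.20 + 16.54% × $3,315.00 = $926.50
Solidarity Surcharge: 8% × $7,915.00 = $633.20
Total: $926.50 + $633.20 = $1,559.70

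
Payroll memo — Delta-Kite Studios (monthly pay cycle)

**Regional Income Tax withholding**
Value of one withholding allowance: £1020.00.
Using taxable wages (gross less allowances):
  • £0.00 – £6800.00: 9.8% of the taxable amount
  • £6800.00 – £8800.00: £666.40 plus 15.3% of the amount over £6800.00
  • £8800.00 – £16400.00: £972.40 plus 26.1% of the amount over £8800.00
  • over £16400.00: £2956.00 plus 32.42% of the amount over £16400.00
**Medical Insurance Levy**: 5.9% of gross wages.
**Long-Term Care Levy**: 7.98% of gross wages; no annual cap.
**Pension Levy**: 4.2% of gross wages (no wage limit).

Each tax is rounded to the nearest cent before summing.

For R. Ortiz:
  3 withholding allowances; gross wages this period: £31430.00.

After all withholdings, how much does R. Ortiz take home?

Regional Income Tax: taxable = £31430.00 − 3×£1020.00 = £28370.00
  £2956.00 + 32.42% × (£28370.00 − £16400.00) = £2956.00 + 32.42% × £11970.00 = £6836.67
Medical Insurance Levy: 5.9% × £31430.00 = £1854.37
Long-Term Care Levy: 7.98% × £31430.00 = £2508.11
Pension Levy: 4.2% × £31430.00 = £1320.06
Total withheld: £6836.67 + £1854.37 + £2508.11 + £1320.06 = £12519.21
Net pay: £31430.00 − £12519.21 = £18910.79

£18910.79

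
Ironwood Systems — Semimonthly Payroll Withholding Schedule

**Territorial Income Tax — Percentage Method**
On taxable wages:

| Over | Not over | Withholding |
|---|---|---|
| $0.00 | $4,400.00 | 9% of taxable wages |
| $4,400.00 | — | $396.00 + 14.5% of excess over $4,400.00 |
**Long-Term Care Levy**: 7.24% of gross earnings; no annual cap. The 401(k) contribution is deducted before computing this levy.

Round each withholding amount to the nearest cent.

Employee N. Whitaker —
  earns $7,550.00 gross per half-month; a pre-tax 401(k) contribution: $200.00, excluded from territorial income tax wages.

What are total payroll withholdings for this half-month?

$1,355.89

Territorial Income Tax: taxable = $7,550.00 − $200.00 = $7,350.00
  $396.00 + 14.5% × ($7,350.00 − $4,400.00) = $396.00 + 14.5% × $2,950.00 = $823.75
Long-Term Care Levy: 7.24% × $7,350.00 = $532.14
Total: $823.75 + $532.14 = $1,355.89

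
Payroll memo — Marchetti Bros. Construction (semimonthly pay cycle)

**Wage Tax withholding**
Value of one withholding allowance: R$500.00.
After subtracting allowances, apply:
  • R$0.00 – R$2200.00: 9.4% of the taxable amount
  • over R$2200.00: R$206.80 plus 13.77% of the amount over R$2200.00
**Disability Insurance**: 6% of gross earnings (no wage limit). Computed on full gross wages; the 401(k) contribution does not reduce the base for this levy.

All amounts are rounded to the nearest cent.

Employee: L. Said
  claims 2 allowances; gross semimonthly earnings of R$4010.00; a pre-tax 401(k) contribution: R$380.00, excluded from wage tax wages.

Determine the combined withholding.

Wage Tax: taxable = R$4010.00 − R$380.00 − 2×R$500.00 = R$2630.00
  R$206.80 + 13.77% × (R$2630.00 − R$2200.00) = R$206.80 + 13.77% × R$430.00 = R$266.01
Disability Insurance: 6% × R$4010.00 = R$240.60
Total: R$266.01 + R$240.60 = R$506.61

R$506.61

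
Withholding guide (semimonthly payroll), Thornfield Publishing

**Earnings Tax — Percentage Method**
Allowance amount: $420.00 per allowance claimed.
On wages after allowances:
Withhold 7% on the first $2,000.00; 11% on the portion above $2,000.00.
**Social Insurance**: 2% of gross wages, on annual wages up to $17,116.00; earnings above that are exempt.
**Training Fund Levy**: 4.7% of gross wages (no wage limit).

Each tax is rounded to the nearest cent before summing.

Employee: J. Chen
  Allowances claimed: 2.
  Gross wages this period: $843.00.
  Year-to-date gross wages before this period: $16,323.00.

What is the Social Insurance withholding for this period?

Social Insurance: cap $17,116.00 − YTD $16,323.00 = $793.00 subject; 2% × $793.00 = $15.86

$15.86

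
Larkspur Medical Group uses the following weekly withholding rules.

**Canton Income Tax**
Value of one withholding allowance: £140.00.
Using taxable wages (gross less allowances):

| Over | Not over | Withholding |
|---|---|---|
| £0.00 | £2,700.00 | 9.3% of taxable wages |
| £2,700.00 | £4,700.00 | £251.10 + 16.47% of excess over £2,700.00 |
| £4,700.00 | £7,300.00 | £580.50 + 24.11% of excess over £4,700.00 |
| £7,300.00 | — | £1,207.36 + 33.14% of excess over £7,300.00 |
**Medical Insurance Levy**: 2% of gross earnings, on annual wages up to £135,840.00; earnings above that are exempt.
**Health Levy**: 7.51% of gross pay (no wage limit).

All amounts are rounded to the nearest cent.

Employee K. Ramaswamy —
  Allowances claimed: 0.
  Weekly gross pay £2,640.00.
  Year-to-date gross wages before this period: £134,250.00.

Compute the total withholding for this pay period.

£475.58

Canton Income Tax: taxable = £2,640.00
  9.3% × £2,640.00 = £245.52
Medical Insurance Levy: cap £135,840.00 − YTD £134,250.00 = £1,590.00 subject; 2% × £1,590.00 = £31.80
Health Levy: 7.51% × £2,640.00 = £198.26
Total: £245.52 + £31.80 + £198.26 = £475.58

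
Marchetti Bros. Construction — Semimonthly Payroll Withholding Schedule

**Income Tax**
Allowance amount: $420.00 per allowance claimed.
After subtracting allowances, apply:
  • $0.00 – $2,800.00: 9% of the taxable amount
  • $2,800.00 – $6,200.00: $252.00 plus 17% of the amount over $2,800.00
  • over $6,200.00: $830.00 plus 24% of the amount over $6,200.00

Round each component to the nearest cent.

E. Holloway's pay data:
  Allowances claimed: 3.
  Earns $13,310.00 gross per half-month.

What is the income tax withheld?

$2,234.00

Income Tax: taxable = $13,310.00 − 3×$420.00 = $12,050.00
  $830.00 + 24% × ($12,050.00 − $6,200.00) = $830.00 + 24% × $5,850.00 = $2,234.00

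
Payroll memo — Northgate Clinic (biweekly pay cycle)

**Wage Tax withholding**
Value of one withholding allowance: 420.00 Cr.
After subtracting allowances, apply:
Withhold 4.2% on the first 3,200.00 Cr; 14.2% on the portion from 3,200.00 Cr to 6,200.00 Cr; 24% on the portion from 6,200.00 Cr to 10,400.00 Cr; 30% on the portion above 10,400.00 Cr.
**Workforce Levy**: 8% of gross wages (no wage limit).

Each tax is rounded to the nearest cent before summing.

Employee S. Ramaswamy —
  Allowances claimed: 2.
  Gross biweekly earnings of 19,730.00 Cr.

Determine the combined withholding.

5,693.80 Cr

Wage Tax: taxable = 19,730.00 Cr − 2×420.00 Cr = 18,890.00 Cr
  1,568.40 Cr + 30% × (18,890.00 Cr − 10,400.00 Cr) = 1,568.40 Cr + 30% × 8,490.00 Cr = 4,115.40 Cr
Workforce Levy: 8% × 19,730.00 Cr = 1,578.40 Cr
Total: 4,115.40 Cr + 1,578.40 Cr = 5,693.80 Cr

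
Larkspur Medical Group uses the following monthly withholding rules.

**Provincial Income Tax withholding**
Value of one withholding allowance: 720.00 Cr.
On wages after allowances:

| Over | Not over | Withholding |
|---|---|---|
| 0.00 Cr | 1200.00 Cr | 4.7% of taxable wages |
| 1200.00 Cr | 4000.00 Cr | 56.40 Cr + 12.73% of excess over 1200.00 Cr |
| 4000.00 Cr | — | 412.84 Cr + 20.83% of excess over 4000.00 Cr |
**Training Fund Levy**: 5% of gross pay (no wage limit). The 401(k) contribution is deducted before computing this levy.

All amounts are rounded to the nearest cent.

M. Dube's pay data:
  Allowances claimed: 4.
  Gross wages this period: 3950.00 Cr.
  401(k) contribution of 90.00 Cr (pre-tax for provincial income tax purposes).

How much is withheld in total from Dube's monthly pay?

239.06 Cr

Provincial Income Tax: taxable = 3950.00 Cr − 90.00 Cr − 4×720.00 Cr = 980.00 Cr
  4.7% × 980.00 Cr = 46.06 Cr
Training Fund Levy: 5% × 3860.00 Cr = 193.00 Cr
Total: 46.06 Cr + 193.00 Cr = 239.06 Cr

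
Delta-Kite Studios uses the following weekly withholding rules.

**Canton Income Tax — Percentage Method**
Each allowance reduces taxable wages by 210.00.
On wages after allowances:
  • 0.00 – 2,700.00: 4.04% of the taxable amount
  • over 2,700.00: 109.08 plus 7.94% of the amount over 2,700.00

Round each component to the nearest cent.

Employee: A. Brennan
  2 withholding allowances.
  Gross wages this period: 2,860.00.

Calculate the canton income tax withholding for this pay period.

98.58

Canton Income Tax: taxable = 2,860.00 − 2×210.00 = 2,440.00
  4.04% × 2,440.00 = 98.58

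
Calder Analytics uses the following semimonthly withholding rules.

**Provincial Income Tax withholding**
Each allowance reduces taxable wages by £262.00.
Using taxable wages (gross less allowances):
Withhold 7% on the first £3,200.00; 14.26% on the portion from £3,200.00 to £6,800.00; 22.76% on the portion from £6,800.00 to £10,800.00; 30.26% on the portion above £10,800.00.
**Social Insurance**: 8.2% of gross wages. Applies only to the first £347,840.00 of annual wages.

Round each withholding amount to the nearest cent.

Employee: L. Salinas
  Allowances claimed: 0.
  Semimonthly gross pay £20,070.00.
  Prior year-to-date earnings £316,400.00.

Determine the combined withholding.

£6,098.60

Provincial Income Tax: taxable = £20,070.00
  £1,647.76 + 30.26% × (£20,070.00 − £10,800.00) = £1,647.76 + 30.26% × £9,270.00 = £4,452.86
Social Insurance: 8.2% × £20,070.00 = £1,645.74
Total: £4,452.86 + £1,645.74 = £6,098.60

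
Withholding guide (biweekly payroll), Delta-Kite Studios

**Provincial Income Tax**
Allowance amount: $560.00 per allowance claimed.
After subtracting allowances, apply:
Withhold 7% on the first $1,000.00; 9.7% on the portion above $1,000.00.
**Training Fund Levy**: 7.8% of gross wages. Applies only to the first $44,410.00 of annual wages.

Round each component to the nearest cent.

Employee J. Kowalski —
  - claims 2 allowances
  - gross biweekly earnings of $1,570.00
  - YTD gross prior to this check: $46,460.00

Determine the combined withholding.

Provincial Income Tax: taxable = $1,570.00 − 2×$560.00 = $450.00
  7% × $450.00 = $31.50
Training Fund Levy: YTD $46,460.00 ≥ cap $44,410.00 → $0.00
Total: $31.50 + $0.00 = $31.50

$31.50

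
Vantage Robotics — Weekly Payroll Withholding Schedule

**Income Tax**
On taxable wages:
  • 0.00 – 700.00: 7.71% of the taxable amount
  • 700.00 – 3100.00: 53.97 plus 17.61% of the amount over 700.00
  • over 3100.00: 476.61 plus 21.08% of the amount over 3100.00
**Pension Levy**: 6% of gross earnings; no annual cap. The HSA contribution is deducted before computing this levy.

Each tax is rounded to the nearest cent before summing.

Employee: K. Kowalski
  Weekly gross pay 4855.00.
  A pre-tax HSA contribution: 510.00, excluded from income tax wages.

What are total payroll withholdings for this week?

Income Tax: taxable = 4855.00 − 510.00 = 4345.00
  476.61 + 21.08% × (4345.00 − 3100.00) = 476.61 + 21.08% × 1245.00 = 739.06
Pension Levy: 6% × 4345.00 = 260.70
Total: 739.06 + 260.70 = 999.76

999.76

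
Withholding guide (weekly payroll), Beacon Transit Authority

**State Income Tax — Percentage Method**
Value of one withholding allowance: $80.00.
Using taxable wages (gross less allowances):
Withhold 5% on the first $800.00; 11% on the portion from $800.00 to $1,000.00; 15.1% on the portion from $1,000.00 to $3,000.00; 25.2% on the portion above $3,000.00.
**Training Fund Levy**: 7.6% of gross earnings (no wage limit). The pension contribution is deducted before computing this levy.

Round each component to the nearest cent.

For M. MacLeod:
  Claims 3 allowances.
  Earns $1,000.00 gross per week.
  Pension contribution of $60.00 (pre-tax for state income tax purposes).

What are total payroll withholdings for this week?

State Income Tax: taxable = $1,000.00 − $60.00 − 3×$80.00 = $700.00
  5% × $700.00 = $35.00
Training Fund Levy: 7.6% × $940.00 = $71.44
Total: $35.00 + $71.44 = $106.44

$106.44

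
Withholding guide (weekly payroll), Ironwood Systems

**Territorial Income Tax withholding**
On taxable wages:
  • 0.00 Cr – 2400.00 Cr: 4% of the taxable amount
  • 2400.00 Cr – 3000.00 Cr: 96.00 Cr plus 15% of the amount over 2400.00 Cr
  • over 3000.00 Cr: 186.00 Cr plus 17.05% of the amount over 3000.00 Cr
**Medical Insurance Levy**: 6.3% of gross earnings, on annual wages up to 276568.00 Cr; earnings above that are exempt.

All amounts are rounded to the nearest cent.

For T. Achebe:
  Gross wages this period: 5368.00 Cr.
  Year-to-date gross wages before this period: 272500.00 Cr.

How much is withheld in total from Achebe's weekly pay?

Territorial Income Tax: taxable = 5368.00 Cr
  186.00 Cr + 17.05% × (5368.00 Cr − 3000.00 Cr) = 186.00 Cr + 17.05% × 2368.00 Cr = 589.74 Cr
Medical Insurance Levy: cap 276568.00 Cr − YTD 272500.00 Cr = 4068.00 Cr subject; 6.3% × 4068.00 Cr = 256.28 Cr
Total: 589.74 Cr + 256.28 Cr = 846.02 Cr

846.02 Cr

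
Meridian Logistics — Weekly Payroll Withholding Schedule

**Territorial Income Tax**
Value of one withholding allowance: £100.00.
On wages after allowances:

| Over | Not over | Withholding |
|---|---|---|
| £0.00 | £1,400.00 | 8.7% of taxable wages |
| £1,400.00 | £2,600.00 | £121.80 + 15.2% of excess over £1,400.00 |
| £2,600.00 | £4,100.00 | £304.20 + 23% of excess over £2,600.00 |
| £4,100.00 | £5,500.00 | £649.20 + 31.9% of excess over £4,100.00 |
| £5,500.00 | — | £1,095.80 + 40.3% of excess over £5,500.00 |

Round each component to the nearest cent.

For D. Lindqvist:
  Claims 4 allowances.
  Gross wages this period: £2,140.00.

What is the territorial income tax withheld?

£173.48

Territorial Income Tax: taxable = £2,140.00 − 4×£100.00 = £1,740.00
  £121.80 + 15.2% × (£1,740.00 − £1,400.00) = £121.80 + 15.2% × £340.00 = £173.48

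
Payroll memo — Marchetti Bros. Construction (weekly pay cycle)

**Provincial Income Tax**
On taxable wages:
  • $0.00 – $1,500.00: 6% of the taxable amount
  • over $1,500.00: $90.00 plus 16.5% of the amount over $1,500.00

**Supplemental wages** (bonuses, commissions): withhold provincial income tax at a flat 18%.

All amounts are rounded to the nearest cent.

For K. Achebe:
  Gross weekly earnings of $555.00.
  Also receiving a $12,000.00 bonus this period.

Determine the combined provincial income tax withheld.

Provincial Income Tax: taxable = $555.00
  6% × $555.00 = $33.30
Supplemental (18% flat on bonus): 18% × $12,000.00 = $2,160.00
Total provincial income tax: $33.30 + $2,160.00 = $2,193.30

$2,193.30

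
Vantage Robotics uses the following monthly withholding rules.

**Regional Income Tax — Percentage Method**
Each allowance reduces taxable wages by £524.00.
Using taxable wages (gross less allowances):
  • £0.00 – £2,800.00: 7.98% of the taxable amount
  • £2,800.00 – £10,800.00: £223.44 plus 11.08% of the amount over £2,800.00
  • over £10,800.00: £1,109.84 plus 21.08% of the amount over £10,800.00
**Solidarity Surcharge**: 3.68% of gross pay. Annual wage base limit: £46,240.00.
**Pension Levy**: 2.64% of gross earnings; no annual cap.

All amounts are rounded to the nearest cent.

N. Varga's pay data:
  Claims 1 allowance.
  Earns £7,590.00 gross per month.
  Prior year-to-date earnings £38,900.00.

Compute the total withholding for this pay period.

Regional Income Tax: taxable = £7,590.00 − 1×£524.00 = £7,066.00
  £223.44 + 11.08% × (£7,066.00 − £2,800.00) = £223.44 + 11.08% × £4,266.00 = £696.11
Solidarity Surcharge: cap £46,240.00 − YTD £38,900.00 = £7,340.00 subject; 3.68% × £7,340.00 = £270.11
Pension Levy: 2.64% × £7,590.00 = £200.38
Total: £696.11 + £270.11 + £200.38 = £1,166.60

£1,166.60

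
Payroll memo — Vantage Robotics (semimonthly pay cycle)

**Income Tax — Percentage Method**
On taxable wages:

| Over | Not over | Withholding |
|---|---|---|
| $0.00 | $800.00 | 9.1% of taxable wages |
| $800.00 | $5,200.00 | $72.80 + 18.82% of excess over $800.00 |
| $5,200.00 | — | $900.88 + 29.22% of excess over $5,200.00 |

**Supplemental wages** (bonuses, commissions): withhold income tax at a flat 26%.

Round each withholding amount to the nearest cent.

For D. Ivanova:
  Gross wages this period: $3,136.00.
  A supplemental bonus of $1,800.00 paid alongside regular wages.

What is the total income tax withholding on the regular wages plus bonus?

$980.44

Income Tax: taxable = $3,136.00
  $72.80 + 18.82% × ($3,136.00 − $800.00) = $72.80 + 18.82% × $2,336.00 = $512.44
Supplemental (26% flat on bonus): 26% × $1,800.00 = $468.00
Total income tax: $512.44 + $468.00 = $980.44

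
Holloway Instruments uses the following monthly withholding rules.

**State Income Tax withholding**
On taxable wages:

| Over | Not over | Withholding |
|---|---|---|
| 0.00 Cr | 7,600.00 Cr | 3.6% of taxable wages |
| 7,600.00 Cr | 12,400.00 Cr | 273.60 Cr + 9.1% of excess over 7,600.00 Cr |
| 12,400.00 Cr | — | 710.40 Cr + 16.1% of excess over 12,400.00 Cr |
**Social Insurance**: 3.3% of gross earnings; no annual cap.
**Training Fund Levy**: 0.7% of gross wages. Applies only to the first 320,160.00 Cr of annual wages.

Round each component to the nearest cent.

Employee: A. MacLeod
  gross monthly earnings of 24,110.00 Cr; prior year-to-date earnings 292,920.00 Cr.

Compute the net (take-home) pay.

State Income Tax: taxable = 24,110.00 Cr
  710.40 Cr + 16.1% × (24,110.00 Cr − 12,400.00 Cr) = 710.40 Cr + 16.1% × 11,710.00 Cr = 2,595.71 Cr
Social Insurance: 3.3% × 24,110.00 Cr = 795.63 Cr
Training Fund Levy: 0.7% × 24,110.00 Cr = 168.77 Cr
Total withheld: 2,595.71 Cr + 795.63 Cr + 168.77 Cr = 3,560.11 Cr
Net pay: 24,110.00 Cr − 3,560.11 Cr = 20,549.89 Cr

20,549.89 Cr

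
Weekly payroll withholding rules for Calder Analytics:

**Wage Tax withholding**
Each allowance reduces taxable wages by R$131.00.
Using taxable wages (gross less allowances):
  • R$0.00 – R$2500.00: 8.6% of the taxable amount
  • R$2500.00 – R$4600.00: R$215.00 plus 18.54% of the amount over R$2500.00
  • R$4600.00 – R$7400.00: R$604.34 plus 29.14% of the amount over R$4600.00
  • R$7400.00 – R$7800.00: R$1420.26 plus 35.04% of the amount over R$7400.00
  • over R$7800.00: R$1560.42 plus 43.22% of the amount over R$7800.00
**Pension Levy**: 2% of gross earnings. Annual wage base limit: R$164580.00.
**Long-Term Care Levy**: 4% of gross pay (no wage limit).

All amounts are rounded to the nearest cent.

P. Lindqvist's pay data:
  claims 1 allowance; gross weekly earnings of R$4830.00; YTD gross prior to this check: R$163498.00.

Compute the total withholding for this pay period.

Wage Tax: taxable = R$4830.00 − 1×R$131.00 = R$4699.00
  R$604.34 + 29.14% × (R$4699.00 − R$4600.00) = R$604.34 + 29.14% × R$99.00 = R$633.19
Pension Levy: cap R$164580.00 − YTD R$163498.00 = R$1082.00 subject; 2% × R$1082.00 = R$21.64
Long-Term Care Levy: 4% × R$4830.00 = R$193.20
Total: R$633.19 + R$21.64 + R$193.20 = R$848.03

R$848.03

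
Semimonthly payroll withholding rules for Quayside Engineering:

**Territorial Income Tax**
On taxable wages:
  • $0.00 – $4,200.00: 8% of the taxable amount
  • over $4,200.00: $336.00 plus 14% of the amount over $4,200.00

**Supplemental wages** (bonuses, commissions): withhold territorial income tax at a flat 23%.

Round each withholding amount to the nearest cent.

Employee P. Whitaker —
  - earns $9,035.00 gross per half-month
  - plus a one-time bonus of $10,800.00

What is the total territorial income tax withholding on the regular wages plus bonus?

$3,496.90

Territorial Income Tax: taxable = $9,035.00
  $336.00 + 14% × ($9,035.00 − $4,200.00) = $336.00 + 14% × $4,835.00 = $1,012.90
Supplemental (23% flat on bonus): 23% × $10,800.00 = $2,484.00
Total territorial income tax: $1,012.90 + $2,484.00 = $3,496.90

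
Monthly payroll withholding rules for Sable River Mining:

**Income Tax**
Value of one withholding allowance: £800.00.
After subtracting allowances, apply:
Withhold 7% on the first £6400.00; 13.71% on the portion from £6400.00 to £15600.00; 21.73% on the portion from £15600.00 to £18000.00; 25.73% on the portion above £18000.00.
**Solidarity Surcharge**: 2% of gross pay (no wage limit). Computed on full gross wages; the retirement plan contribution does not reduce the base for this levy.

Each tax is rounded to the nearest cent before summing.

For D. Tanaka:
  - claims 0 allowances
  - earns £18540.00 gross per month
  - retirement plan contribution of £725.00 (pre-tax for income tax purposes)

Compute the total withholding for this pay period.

Income Tax: taxable = £18540.00 − £725.00 = £17815.00
  £1709.32 + 21.73% × (£17815.00 − £15600.00) = £1709.32 + 21.73% × £2215.00 = £2190.64
Solidarity Surcharge: 2% × £18540.00 = £370.80
Total: £2190.64 + £370.80 = £2561.44

£2561.44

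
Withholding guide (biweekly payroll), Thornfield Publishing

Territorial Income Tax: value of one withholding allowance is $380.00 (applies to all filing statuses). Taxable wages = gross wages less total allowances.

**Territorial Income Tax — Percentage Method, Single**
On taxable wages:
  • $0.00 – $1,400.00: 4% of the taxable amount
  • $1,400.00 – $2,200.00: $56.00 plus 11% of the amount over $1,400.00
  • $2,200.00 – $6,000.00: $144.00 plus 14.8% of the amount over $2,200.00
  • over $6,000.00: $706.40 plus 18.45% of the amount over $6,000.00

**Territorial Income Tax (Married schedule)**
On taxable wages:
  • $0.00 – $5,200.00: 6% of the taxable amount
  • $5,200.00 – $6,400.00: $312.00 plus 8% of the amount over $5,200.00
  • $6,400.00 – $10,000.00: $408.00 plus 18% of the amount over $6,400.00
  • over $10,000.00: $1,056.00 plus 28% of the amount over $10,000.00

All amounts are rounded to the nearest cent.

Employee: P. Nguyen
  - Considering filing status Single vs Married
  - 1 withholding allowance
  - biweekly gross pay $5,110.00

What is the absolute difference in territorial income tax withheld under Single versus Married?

Territorial Income Tax (Single): taxable = $5,110.00 − 1×$380.00 = $4,730.00
  $144.00 + 14.8% × ($4,730.00 − $2,200.00) = $144.00 + 14.8% × $2,530.00 = $518.44
Territorial Income Tax (Married): taxable = $5,110.00 − 1×$380.00 = $4,730.00
  6% × $4,730.00 = $283.80
Difference: |$518.44 − $283.80| = $234.64 (higher under Single)

$234.64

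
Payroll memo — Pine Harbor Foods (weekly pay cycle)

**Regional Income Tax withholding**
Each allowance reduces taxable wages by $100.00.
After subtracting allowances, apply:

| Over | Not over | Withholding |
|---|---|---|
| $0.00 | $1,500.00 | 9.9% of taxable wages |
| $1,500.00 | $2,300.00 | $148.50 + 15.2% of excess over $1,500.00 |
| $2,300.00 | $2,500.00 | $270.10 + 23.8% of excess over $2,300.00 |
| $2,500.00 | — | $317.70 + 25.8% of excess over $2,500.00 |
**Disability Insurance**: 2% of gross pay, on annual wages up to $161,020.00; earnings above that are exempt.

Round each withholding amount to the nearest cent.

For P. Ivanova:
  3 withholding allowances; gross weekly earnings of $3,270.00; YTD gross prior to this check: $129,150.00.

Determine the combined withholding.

$504.36

Regional Income Tax: taxable = $3,270.00 − 3×$100.00 = $2,970.00
  $317.70 + 25.8% × ($2,970.00 − $2,500.00) = $317.70 + 25.8% × $470.00 = $438.96
Disability Insurance: 2% × $3,270.00 = $65.40
Total: $438.96 + $65.40 = $504.36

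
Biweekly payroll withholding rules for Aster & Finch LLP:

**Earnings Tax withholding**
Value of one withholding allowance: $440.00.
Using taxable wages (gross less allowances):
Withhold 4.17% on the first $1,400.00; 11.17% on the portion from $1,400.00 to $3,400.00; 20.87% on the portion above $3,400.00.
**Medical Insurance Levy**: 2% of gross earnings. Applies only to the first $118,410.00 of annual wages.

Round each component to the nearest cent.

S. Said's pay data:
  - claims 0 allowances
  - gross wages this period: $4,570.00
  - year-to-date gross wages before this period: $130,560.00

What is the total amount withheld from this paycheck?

Earnings Tax: taxable = $4,570.00
  $281.78 + 20.87% × ($4,570.00 − $3,400.00) = $281.78 + 20.87% × $1,170.00 = $525.96
Medical Insurance Levy: YTD $130,560.00 ≥ cap $118,410.00 → $0.00
Total: $525.96 + $0.00 = $525.96

$525.96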